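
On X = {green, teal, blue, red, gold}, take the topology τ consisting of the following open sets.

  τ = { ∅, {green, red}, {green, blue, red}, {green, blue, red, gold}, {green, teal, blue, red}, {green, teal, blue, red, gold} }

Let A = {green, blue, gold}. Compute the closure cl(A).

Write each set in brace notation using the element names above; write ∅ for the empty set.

complement {teal, red}; its interior ∅; cl(A) = X∖∅ = {green, teal, blue, red, gold}

{green, teal, blue, red, gold}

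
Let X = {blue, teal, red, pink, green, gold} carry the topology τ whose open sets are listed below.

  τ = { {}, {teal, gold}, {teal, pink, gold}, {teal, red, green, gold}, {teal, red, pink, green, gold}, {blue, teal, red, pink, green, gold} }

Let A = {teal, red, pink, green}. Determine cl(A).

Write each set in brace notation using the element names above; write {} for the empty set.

cl via duality: int({blue, gold}) = {}, so X∖{} = {blue, teal, red, pink, green, gold}

{blue, teal, red, pink, green, gold}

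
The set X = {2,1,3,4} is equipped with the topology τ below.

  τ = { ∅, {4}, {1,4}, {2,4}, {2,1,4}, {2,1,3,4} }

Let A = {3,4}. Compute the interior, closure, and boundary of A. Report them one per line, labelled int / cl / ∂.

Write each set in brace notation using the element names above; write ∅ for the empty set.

int(A) = {4}
cl(A)  = {2,1,3,4}
∂A     = {2,1,3}

U open, U⊆A: ∅, {4}. int(A) = ⋃ = {4}
X∖A={2,1}, int(X∖A)=∅, hence cl(A)={2,1,3,4}
∂A: remove int from cl → {2,1,3}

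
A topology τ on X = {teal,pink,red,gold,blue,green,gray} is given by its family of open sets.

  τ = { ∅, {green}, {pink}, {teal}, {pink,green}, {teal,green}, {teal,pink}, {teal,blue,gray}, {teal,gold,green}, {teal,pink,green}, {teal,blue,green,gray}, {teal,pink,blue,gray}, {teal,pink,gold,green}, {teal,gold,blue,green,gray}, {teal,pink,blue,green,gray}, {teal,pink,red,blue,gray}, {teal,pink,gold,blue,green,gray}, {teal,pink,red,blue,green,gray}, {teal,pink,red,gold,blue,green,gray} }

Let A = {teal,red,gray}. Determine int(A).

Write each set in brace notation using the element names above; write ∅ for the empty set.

U open, U⊆A: ∅, {teal}. int(A) = ⋃ = {teal}

{teal}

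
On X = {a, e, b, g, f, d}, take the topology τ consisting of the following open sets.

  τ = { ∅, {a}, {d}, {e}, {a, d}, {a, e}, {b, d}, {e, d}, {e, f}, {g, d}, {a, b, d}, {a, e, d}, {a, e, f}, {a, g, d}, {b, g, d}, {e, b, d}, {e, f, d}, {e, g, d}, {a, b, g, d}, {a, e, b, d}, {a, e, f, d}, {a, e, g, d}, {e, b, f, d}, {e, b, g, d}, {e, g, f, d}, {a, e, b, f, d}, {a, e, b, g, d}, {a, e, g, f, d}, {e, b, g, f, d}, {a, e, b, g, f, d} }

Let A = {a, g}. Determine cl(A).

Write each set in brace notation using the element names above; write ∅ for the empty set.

complement {e, b, f, d}; its interior {e, b, f, d}; cl(A) = X∖{e, b, f, d} = {a, g}

{a, g}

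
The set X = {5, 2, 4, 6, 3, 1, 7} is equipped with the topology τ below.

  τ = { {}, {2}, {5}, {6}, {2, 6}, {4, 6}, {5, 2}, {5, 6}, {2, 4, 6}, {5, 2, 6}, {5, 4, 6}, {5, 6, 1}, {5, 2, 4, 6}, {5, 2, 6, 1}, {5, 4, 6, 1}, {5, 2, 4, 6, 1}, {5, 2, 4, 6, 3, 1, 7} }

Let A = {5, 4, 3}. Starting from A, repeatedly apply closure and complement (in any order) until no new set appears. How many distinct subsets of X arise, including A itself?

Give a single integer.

cl via duality: int({2, 6, 1, 7}) = {2, 6}, so X∖{2, 6} = {5, 4, 3, 1, 7}
Write k for closure, c for complement:
  1. A     = {5, 4, 3}
  2. kA    = {5, 4, 3, 1, 7}
  3. cA    = {2, 6, 1, 7}
  4. ckA   = {2, 6}
  5. kcA   = {2, 4, 6, 3, 1, 7}
  6. ckcA  = {5}
  7. kckcA = {5, 3, 1, 7}
  8. ckckcA = {2, 4, 6}
applying k or c yields no new set

8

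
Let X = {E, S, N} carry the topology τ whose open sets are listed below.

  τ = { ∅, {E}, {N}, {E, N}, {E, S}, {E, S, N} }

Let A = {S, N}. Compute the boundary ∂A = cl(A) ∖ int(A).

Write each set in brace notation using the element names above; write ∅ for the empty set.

{S}

interior: largest open inside A is {N} (from ∅, {N})
cl via duality: int({E}) = {E}, so X∖{E} = {S, N}
cl∖int = {S}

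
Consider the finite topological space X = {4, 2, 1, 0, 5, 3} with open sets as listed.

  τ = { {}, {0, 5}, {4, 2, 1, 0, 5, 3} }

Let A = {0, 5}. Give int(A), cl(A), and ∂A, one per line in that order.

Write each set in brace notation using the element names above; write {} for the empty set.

int(A) = {0, 5}
cl(A)  = {4, 2, 1, 0, 5, 3}
∂A     = {4, 2, 1, 3}

opens ⊆ A: {}, {0, 5}; union → int = {0, 5}
complement {4, 2, 1, 3}; its interior {}; cl(A) = X∖{} = {4, 2, 1, 0, 5, 3}
boundary = {4, 2, 1, 0, 5, 3} ∖ {0, 5} = {4, 2, 1, 3}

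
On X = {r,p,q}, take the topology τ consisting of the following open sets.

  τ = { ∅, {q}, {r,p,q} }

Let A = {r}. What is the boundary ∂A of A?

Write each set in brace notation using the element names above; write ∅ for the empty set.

open subsets of A: ∅; so int(A) = ∅
closure: X∖int(X∖A) = X∖{q} = {r,p}
∂A = {r,p} minus ∅ = {r,p}

{r,p}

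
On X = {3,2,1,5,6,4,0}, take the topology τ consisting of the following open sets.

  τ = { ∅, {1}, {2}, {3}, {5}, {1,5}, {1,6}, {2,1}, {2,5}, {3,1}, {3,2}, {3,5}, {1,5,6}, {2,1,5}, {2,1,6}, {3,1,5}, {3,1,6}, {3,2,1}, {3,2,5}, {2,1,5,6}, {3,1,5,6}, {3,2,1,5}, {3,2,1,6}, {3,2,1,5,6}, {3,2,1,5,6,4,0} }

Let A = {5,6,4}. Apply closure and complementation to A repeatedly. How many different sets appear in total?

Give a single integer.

cl via duality: int({3,2,1,0}) = {3,2,1}, so X∖{3,2,1} = {5,6,4,0}
Write k for closure, c for complement:
  1. A     = {5,6,4}
  2. kA    = {5,6,4,0}
  3. cA    = {3,2,1,0}
  4. ckA   = {3,2,1}
  5. kcA   = {3,2,1,6,4,0}
  6. ckcA  = {5}
  7. kckcA = {5,4,0}
  8. ckckcA = {3,2,1,6}
applying k or c yields no new set

8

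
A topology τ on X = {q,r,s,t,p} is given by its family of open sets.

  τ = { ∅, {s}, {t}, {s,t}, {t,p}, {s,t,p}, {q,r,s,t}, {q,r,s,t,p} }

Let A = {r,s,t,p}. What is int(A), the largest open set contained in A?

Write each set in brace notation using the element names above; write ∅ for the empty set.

U open, U⊆A: ∅, {t}, {s}, {t,p}, {s,t}, {s,t,p}. int(A) = ⋃ = {s,t,p}

{s,t,p}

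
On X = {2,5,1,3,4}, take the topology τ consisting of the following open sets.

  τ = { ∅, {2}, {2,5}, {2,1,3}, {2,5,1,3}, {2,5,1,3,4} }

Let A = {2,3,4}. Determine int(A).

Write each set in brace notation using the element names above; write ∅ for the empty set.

{2}

interior: largest open inside A is {2} (from ∅, {2})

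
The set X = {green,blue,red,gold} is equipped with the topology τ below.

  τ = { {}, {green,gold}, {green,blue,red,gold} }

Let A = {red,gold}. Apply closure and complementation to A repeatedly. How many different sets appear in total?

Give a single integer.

closure: X∖int(X∖A) = X∖{} = {green,blue,red,gold}
Let k=closure and c=complement:
  1. A     = {red,gold}
  2. kA    = {green,blue,red,gold}
  3. cA    = {green,blue}
  4. ckA   = {}
— saturated at 4

4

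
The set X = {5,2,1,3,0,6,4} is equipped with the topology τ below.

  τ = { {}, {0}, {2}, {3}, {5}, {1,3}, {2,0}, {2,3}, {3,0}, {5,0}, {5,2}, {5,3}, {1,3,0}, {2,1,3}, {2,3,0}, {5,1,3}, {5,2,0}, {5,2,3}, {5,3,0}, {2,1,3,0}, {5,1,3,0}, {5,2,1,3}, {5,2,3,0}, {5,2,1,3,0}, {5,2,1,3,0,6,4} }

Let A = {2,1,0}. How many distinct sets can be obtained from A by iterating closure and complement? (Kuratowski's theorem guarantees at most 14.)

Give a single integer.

8

X∖A={5,3,6,4}, int(X∖A)={5,3}, hence cl(A)={2,1,0,6,4}
Orbit (k=closure, c=complement):
  1. A     = {2,1,0}
  2. kA    = {2,1,0,6,4}
  3. cA    = {5,3,6,4}
  4. ckA   = {5,3}
  5. kcA   = {5,1,3,6,4}
  6. ckcA  = {2,0}
  7. kckcA = {2,0,6,4}
  8. ckckcA = {5,1,3}
(closed under both — stop)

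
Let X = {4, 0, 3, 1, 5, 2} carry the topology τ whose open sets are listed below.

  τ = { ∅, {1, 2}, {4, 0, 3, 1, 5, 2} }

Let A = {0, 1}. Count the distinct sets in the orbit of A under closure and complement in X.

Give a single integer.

4

closure: X∖int(X∖A) = X∖∅ = {4, 0, 3, 1, 5, 2}
Let k=closure and c=complement:
  1. A     = {0, 1}
  2. kA    = {4, 0, 3, 1, 5, 2}
  3. cA    = {4, 3, 5, 2}
  4. ckA   = ∅
— saturated at 4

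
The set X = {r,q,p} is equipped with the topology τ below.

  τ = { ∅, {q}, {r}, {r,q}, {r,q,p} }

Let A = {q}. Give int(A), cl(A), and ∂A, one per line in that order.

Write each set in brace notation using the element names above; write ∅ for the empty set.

interior: largest open inside A is {q} (from ∅, {q})
cl via duality: int({r,p}) = {r}, so X∖{r} = {q,p}
cl∖int = {p}

int(A) = {q}
cl(A)  = {q,p}
∂A     = {p}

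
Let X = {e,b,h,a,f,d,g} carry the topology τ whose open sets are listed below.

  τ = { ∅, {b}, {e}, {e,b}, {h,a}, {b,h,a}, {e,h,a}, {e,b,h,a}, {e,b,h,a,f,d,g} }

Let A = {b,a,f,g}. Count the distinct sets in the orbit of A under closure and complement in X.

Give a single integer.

closure: X∖int(X∖A) = X∖{e} = {b,h,a,f,d,g}
Let k=closure and c=complement:
  1. A     = {b,a,f,g}
  2. kA    = {b,h,a,f,d,g}
  3. cA    = {e,h,d}
  4. ckA   = {e}
  5. kcA   = {e,h,a,f,d,g}
  6. kckA  = {e,f,d,g}
  7. ckcA  = {b}
  8. ckckA = {b,h,a}
  9. kckcA = {b,f,d,g}
  10. ckckcA = {e,h,a}
— saturated at 10

10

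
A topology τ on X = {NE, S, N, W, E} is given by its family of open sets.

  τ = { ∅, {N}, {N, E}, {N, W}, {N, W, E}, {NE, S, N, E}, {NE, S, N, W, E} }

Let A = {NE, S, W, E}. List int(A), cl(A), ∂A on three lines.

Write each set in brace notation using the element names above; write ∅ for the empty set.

interior: largest open inside A is ∅ (from ∅)
cl via duality: int({N}) = {N}, so X∖{N} = {NE, S, W, E}
cl∖int = {NE, S, W, E}

int(A) = ∅
cl(A)  = {NE, S, W, E}
∂A     = {NE, S, W, E}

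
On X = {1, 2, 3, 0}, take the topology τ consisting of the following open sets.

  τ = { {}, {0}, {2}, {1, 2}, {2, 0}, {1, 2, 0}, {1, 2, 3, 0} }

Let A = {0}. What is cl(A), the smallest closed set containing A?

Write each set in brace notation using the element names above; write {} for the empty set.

complement {1, 2, 3}; its interior {1, 2}; cl(A) = X∖{1, 2} = {3, 0}

{3, 0}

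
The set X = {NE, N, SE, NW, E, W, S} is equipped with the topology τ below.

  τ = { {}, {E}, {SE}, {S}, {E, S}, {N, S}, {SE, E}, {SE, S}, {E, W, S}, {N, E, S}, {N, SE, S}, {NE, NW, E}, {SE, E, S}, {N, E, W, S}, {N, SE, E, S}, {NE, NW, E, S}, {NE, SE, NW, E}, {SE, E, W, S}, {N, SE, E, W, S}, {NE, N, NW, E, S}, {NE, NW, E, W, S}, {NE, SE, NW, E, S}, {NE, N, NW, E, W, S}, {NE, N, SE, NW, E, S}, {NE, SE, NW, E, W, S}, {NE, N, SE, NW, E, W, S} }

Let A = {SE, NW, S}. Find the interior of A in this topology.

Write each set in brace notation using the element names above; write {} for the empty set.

{SE, S}

interior: largest open inside A is {SE, S} (from {}, {S}, {SE}, {SE, S})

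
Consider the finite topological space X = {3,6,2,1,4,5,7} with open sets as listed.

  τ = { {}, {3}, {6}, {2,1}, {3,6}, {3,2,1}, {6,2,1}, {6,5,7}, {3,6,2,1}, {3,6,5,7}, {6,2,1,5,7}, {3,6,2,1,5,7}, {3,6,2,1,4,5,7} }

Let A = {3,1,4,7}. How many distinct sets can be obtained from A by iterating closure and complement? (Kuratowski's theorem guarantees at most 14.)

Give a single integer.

12

cl via duality: int({6,2,5}) = {6}, so X∖{6} = {3,2,1,4,5,7}
Write k for closure, c for complement:
  1. A     = {3,1,4,7}
  2. kA    = {3,2,1,4,5,7}
  3. cA    = {6,2,5}
  4. ckA   = {6}
  5. kcA   = {6,2,1,4,5,7}
  6. kckA  = {6,4,5,7}
  7. ckcA  = {3}
  8. ckckA = {3,2,1}
  9. kckcA = {3,4}
  10. kckckA = {3,2,1,4}
  11. ckckcA = {6,2,1,5,7}
  12. ckckckA = {6,5,7}
applying k or c yields no new set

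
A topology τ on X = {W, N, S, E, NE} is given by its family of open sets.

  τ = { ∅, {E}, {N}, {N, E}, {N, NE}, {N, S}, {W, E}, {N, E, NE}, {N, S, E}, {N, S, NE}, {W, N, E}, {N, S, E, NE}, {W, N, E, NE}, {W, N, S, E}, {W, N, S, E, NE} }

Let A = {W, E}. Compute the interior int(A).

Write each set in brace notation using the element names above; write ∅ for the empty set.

{W, E}

U open, U⊆A: ∅, {E}, {W, E}. int(A) = ⋃ = {W, E}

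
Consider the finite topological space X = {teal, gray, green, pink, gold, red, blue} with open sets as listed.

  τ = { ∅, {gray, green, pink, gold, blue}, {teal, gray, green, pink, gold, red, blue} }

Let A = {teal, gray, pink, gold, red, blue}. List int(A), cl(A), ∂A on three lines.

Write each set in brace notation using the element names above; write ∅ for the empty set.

interior: largest open inside A is ∅ (from ∅)
cl via duality: int({green}) = ∅, so X∖∅ = {teal, gray, green, pink, gold, red, blue}
cl∖int = {teal, gray, green, pink, gold, red, blue}

int(A) = ∅
cl(A)  = {teal, gray, green, pink, gold, red, blue}
∂A     = {teal, gray, green, pink, gold, red, blue}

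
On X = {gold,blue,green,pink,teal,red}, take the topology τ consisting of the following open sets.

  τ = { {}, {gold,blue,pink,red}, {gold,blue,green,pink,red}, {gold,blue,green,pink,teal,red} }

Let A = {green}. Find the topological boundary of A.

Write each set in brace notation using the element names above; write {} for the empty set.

{green,teal}

opens ⊆ A: {}; union → int = {}
complement {gold,blue,pink,teal,red}; its interior {gold,blue,pink,red}; cl(A) = X∖{gold,blue,pink,red} = {green,teal}
boundary = {green,teal} ∖ {} = {green,teal}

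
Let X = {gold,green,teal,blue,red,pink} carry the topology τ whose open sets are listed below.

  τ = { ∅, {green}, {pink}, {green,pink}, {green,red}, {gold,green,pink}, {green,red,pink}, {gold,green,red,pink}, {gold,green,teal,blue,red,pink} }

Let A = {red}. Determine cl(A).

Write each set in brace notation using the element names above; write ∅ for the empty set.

{teal,blue,red}

closure: X∖int(X∖A) = X∖{gold,green,pink} = {teal,blue,red}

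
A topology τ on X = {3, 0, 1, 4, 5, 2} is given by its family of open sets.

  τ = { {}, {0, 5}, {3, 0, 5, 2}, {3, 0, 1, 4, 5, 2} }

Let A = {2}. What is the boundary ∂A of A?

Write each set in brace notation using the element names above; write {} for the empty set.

U open, U⊆A: {}. int(A) = ⋃ = {}
X∖A={3, 0, 1, 4, 5}, int(X∖A)={0, 5}, hence cl(A)={3, 1, 4, 2}
∂A: remove int from cl → {3, 1, 4, 2}

{3, 1, 4, 2}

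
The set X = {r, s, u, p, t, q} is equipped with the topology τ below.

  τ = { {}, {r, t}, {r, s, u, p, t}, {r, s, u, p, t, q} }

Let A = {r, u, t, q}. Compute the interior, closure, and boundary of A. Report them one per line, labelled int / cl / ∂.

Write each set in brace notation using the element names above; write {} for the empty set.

U open, U⊆A: {}, {r, t}. int(A) = ⋃ = {r, t}
X∖A={s, p}, int(X∖A)={}, hence cl(A)={r, s, u, p, t, q}
∂A: remove int from cl → {s, u, p, q}

int(A) = {r, t}
cl(A)  = {r, s, u, p, t, q}
∂A     = {s, u, p, q}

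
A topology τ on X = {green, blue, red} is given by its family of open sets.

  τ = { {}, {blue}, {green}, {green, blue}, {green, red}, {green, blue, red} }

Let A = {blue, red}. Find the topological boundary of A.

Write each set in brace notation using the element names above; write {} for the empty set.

{red}

U open, U⊆A: {}, {blue}. int(A) = ⋃ = {blue}
X∖A={green}, int(X∖A)={green}, hence cl(A)={blue, red}
∂A: remove int from cl → {red}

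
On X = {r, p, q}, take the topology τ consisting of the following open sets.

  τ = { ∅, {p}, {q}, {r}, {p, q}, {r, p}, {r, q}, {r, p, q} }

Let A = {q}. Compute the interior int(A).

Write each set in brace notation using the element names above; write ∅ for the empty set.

{q}

U open, U⊆A: ∅, {q}. int(A) = ⋃ = {q}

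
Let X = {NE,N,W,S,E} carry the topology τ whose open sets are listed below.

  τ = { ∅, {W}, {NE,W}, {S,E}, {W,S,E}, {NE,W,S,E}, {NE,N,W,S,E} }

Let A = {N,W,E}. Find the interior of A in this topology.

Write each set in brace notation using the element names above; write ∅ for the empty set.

interior: largest open inside A is {W} (from ∅, {W})

{W}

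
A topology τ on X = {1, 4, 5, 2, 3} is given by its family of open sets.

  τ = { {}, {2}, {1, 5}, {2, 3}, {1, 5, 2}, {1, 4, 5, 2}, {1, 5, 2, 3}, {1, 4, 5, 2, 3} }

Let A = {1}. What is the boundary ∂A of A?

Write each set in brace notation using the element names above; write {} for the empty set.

{1, 4, 5}

U open, U⊆A: {}. int(A) = ⋃ = {}
X∖A={4, 5, 2, 3}, int(X∖A)={2, 3}, hence cl(A)={1, 4, 5}
∂A: remove int from cl → {1, 4, 5}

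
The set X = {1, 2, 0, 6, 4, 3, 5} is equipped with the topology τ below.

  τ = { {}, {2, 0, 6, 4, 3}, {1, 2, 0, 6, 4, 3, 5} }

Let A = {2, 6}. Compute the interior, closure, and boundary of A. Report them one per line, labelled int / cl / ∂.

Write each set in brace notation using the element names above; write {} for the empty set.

open subsets of A: {}; so int(A) = {}
closure: X∖int(X∖A) = X∖{} = {1, 2, 0, 6, 4, 3, 5}
∂A = {1, 2, 0, 6, 4, 3, 5} minus {} = {1, 2, 0, 6, 4, 3, 5}

int(A) = {}
cl(A)  = {1, 2, 0, 6, 4, 3, 5}
∂A     = {1, 2, 0, 6, 4, 3, 5}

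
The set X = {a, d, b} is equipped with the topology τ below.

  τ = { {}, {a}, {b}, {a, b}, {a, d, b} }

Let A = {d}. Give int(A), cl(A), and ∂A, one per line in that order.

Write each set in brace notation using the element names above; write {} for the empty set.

int(A) = {}
cl(A)  = {d}
∂A     = {d}

open subsets of A: {}; so int(A) = {}
closure: X∖int(X∖A) = X∖{a, b} = {d}
∂A = {d} minus {} = {d}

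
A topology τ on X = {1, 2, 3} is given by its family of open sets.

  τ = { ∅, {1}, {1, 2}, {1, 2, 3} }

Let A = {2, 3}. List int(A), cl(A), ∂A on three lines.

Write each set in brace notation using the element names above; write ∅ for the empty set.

interior: largest open inside A is ∅ (from ∅)
cl via duality: int({1}) = {1}, so X∖{1} = {2, 3}
cl∖int = {2, 3}

int(A) = ∅
cl(A)  = {2, 3}
∂A     = {2, 3}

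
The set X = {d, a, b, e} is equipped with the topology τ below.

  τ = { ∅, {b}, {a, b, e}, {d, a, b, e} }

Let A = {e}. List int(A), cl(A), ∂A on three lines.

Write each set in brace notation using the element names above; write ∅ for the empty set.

opens ⊆ A: ∅; union → int = ∅
complement {d, a, b}; its interior {b}; cl(A) = X∖{b} = {d, a, e}
boundary = {d, a, e} ∖ ∅ = {d, a, e}

int(A) = ∅
cl(A)  = {d, a, e}
∂A     = {d, a, e}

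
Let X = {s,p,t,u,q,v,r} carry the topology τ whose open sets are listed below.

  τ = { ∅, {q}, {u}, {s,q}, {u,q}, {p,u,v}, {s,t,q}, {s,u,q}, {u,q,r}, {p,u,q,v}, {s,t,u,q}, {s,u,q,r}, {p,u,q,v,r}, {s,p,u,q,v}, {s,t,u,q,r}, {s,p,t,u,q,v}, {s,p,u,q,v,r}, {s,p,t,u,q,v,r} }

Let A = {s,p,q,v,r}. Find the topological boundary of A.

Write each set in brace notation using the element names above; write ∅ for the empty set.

{p,t,v,r}

opens ⊆ A: ∅, {q}, {s,q}; union → int = {s,q}
complement {t,u}; its interior {u}; cl(A) = X∖{u} = {s,p,t,q,v,r}
boundary = {s,p,t,q,v,r} ∖ {s,q} = {p,t,v,r}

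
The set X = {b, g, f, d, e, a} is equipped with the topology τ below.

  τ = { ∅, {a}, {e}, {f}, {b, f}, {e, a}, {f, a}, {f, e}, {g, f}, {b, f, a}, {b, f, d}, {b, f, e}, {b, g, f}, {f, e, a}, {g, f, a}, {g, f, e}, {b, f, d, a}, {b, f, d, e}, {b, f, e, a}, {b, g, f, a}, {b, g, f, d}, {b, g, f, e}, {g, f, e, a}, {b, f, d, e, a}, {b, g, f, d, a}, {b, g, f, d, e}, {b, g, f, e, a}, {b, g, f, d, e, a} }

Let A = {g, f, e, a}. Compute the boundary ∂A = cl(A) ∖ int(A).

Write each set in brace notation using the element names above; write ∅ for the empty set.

interior: largest open inside A is {g, f, e, a} (from ∅, {f}, {a}, {e}, {f, a}, {e, a}, {g, f}, {f, e}, {f, e, a}, {g, f, a}, {g, f, e}, {g, f, e, a})
cl via duality: int({b, d}) = ∅, so X∖∅ = {b, g, f, d, e, a}
cl∖int = {b, d}

{b, d}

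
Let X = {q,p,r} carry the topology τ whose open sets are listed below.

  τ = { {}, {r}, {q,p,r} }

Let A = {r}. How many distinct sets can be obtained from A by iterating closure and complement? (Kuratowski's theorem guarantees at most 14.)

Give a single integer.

4

cl via duality: int({q,p}) = {}, so X∖{} = {q,p,r}
Write k for closure, c for complement:
  1. A     = {r}
  2. kA    = {q,p,r}
  3. cA    = {q,p}
  4. ckA   = {}
applying k or c yields no new set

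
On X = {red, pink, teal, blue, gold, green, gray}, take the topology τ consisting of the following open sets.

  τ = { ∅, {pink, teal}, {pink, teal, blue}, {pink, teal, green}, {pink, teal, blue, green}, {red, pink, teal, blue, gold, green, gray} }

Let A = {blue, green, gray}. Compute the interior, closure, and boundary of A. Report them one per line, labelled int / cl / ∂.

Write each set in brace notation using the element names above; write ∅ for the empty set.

interior: largest open inside A is ∅ (from ∅)
cl via duality: int({red, pink, teal, gold}) = {pink, teal}, so X∖{pink, teal} = {red, blue, gold, green, gray}
cl∖int = {red, blue, gold, green, gray}

int(A) = ∅
cl(A)  = {red, blue, gold, green, gray}
∂A     = {red, blue, gold, green, gray}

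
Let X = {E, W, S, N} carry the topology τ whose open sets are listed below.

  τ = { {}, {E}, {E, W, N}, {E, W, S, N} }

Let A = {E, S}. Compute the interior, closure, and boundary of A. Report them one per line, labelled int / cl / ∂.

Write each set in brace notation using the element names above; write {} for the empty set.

U open, U⊆A: {}, {E}. int(A) = ⋃ = {E}
X∖A={W, N}, int(X∖A)={}, hence cl(A)={E, W, S, N}
∂A: remove int from cl → {W, S, N}

int(A) = {E}
cl(A)  = {E, W, S, N}
∂A     = {W, S, N}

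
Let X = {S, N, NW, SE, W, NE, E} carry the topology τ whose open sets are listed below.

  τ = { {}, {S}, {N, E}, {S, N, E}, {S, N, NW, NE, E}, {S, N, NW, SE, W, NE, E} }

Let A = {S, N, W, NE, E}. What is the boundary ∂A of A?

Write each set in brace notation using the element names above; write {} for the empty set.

open subsets of A: {}, {S}, {N, E}, {S, N, E}; so int(A) = {S, N, E}
closure: X∖int(X∖A) = X∖{} = {S, N, NW, SE, W, NE, E}
∂A = {S, N, NW, SE, W, NE, E} minus {S, N, E} = {NW, SE, W, NE}

{NW, SE, W, NE}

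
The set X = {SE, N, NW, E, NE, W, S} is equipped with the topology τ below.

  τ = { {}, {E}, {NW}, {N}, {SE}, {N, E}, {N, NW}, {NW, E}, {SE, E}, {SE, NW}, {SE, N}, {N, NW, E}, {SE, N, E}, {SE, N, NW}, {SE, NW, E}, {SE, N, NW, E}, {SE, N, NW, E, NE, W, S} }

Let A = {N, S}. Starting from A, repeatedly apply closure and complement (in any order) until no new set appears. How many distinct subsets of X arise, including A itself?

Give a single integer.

6

closure: X∖int(X∖A) = X∖{SE, NW, E} = {N, NE, W, S}
Let k=closure and c=complement:
  1. A     = {N, S}
  2. kA    = {N, NE, W, S}
  3. cA    = {SE, NW, E, NE, W}
  4. ckA   = {SE, NW, E}
  5. kcA   = {SE, NW, E, NE, W, S}
  6. ckcA  = {N}
— saturated at 6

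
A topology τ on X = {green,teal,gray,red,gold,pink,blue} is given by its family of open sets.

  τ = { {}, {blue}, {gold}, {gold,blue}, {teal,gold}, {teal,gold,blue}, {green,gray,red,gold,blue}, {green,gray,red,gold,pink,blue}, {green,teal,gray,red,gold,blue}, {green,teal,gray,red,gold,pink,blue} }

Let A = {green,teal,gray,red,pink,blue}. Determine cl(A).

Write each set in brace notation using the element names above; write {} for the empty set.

closure: X∖int(X∖A) = X∖{gold} = {green,teal,gray,red,pink,blue}

{green,teal,gray,red,pink,blue}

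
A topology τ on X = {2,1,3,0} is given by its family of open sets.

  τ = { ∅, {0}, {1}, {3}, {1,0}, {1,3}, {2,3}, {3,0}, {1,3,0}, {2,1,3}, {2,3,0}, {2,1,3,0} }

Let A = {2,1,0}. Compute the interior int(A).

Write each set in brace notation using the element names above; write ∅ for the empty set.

{1,0}

interior: largest open inside A is {1,0} (from ∅, {0}, {1}, {1,0})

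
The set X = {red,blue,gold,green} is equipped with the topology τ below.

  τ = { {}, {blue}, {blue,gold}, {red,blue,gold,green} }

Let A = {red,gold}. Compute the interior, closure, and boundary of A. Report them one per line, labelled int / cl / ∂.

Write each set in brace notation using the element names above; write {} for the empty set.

int(A) = {}
cl(A)  = {red,gold,green}
∂A     = {red,gold,green}

U open, U⊆A: {}. int(A) = ⋃ = {}
X∖A={blue,green}, int(X∖A)={blue}, hence cl(A)={red,gold,green}
∂A: remove int from cl → {red,gold,green}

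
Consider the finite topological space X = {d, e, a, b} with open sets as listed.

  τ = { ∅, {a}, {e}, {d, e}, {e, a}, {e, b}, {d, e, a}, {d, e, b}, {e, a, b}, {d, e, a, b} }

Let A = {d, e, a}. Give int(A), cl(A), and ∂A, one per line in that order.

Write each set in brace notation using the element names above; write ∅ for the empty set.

interior: largest open inside A is {d, e, a} (from ∅, {e}, {a}, {e, a}, {d, e}, {d, e, a})
cl via duality: int({b}) = ∅, so X∖∅ = {d, e, a, b}
cl∖int = {b}

int(A) = {d, e, a}
cl(A)  = {d, e, a, b}
∂A     = {b}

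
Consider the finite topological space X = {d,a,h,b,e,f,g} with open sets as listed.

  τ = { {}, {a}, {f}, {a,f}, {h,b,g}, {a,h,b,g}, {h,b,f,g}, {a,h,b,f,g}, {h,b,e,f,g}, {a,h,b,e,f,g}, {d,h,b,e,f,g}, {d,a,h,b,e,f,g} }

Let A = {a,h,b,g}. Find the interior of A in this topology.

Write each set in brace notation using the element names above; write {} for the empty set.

{a,h,b,g}

open subsets of A: {}, {a}, {h,b,g}, {a,h,b,g}; so int(A) = {a,h,b,g}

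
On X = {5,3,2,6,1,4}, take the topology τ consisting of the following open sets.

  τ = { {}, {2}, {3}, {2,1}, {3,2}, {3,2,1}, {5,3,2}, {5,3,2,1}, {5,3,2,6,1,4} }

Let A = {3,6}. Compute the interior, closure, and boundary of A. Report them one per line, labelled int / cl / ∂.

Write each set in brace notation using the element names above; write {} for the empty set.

interior: largest open inside A is {3} (from {}, {3})
cl via duality: int({5,2,1,4}) = {2,1}, so X∖{2,1} = {5,3,6,4}
cl∖int = {5,6,4}

int(A) = {3}
cl(A)  = {5,3,6,4}
∂A     = {5,6,4}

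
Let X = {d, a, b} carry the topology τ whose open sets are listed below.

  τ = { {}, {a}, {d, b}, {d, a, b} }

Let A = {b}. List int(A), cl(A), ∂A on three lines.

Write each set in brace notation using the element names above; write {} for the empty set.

int(A) = {}
cl(A)  = {d, b}
∂A     = {d, b}

opens ⊆ A: {}; union → int = {}
complement {d, a}; its interior {a}; cl(A) = X∖{a} = {d, b}
boundary = {d, b} ∖ {} = {d, b}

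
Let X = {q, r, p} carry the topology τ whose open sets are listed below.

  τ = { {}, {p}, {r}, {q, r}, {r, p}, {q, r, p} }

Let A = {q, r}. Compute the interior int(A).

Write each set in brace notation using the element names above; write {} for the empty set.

opens ⊆ A: {}, {r}, {q, r}; union → int = {q, r}

{q, r}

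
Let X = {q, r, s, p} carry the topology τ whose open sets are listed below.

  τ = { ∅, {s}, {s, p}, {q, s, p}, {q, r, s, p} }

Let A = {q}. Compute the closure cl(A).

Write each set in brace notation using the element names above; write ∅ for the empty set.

X∖A={r, s, p}, int(X∖A)={s, p}, hence cl(A)={q, r}

{q, r}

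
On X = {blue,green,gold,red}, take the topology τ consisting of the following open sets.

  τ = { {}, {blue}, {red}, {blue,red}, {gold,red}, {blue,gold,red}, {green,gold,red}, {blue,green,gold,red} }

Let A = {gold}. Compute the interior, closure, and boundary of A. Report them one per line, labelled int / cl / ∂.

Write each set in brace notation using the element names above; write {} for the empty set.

int(A) = {}
cl(A)  = {green,gold}
∂A     = {green,gold}

opens ⊆ A: {}; union → int = {}
complement {blue,green,red}; its interior {blue,red}; cl(A) = X∖{blue,red} = {green,gold}
boundary = {green,gold} ∖ {} = {green,gold}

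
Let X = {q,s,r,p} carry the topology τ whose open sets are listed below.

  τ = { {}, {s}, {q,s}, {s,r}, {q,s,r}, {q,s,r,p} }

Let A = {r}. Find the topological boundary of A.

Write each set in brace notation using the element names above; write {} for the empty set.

{r,p}

opens ⊆ A: {}; union → int = {}
complement {q,s,p}; its interior {q,s}; cl(A) = X∖{q,s} = {r,p}
boundary = {r,p} ∖ {} = {r,p}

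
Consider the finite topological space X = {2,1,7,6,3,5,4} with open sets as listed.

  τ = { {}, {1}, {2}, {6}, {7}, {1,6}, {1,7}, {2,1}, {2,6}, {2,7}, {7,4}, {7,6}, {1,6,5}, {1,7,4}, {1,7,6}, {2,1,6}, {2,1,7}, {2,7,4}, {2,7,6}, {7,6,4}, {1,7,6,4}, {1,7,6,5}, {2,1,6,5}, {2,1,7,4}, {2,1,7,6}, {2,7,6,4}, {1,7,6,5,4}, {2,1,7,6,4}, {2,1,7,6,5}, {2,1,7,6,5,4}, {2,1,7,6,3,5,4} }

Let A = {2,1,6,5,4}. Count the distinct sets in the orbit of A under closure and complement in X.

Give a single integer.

8

complement {7,3}; its interior {7}; cl(A) = X∖{7} = {2,1,6,3,5,4}
With k = closure, c = complement:
  1. A     = {2,1,6,5,4}
  2. kA    = {2,1,6,3,5,4}
  3. cA    = {7,3}
  4. ckA   = {7}
  5. kcA   = {7,3,4}
  6. ckcA  = {2,1,6,5}
  7. kckcA = {2,1,6,3,5}
  8. ckckcA = {7,4}
k, c of each give nothing new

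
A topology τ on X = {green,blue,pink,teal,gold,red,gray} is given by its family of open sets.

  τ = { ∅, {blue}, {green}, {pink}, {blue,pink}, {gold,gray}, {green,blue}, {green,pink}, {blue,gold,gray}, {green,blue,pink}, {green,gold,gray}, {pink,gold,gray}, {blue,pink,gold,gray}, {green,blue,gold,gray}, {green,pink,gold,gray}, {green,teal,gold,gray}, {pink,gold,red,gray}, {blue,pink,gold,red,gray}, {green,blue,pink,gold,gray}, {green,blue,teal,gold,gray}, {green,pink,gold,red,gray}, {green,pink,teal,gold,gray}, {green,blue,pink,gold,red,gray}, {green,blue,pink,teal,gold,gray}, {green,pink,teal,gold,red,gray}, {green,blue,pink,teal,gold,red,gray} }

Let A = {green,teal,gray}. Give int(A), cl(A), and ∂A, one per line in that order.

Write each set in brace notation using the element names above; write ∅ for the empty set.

U open, U⊆A: ∅, {green}. int(A) = ⋃ = {green}
X∖A={blue,pink,gold,red}, int(X∖A)={blue,pink}, hence cl(A)={green,teal,gold,red,gray}
∂A: remove int from cl → {teal,gold,red,gray}

int(A) = {green}
cl(A)  = {green,teal,gold,red,gray}
∂A     = {teal,gold,red,gray}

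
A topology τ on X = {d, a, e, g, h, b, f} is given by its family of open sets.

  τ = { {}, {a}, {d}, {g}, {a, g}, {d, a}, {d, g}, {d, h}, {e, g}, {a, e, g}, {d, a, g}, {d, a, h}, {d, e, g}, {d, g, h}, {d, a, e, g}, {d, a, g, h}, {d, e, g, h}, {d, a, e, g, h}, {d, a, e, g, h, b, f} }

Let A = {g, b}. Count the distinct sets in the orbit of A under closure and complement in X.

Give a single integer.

closure: X∖int(X∖A) = X∖{d, a, h} = {e, g, b, f}
Let k=closure and c=complement:
  1. A     = {g, b}
  2. kA    = {e, g, b, f}
  3. cA    = {d, a, e, h, f}
  4. ckA   = {d, a, h}
  5. kcA   = {d, a, e, h, b, f}
  6. kckA  = {d, a, h, b, f}
  7. ckcA  = {g}
  8. ckckA = {e, g}
— saturated at 8

8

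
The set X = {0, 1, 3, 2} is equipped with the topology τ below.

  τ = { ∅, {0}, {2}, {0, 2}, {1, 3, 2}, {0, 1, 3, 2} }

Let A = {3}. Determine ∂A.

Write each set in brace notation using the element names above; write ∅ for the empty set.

{1, 3}

interior: largest open inside A is ∅ (from ∅)
cl via duality: int({0, 1, 2}) = {0, 2}, so X∖{0, 2} = {1, 3}
cl∖int = {1, 3}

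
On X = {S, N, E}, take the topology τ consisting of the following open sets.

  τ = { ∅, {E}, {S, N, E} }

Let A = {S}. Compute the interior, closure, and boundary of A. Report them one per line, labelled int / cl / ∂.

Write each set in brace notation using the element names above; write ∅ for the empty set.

open subsets of A: ∅; so int(A) = ∅
closure: X∖int(X∖A) = X∖{E} = {S, N}
∂A = {S, N} minus ∅ = {S, N}

int(A) = ∅
cl(A)  = {S, N}
∂A     = {S, N}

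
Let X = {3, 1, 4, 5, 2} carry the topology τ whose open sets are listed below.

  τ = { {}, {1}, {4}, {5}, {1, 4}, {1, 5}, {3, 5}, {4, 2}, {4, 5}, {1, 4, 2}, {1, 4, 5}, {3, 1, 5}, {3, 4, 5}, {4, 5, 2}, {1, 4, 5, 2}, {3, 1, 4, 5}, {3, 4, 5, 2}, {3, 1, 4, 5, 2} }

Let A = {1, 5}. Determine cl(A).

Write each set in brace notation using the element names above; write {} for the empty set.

closure: X∖int(X∖A) = X∖{4, 2} = {3, 1, 5}

{3, 1, 5}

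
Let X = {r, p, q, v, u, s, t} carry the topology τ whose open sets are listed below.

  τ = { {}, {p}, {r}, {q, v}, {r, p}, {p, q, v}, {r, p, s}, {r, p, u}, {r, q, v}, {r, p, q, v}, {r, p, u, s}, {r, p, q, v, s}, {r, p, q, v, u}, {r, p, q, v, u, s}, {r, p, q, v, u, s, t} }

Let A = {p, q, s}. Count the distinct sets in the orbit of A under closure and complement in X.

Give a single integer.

10

X∖A={r, v, u, t}, int(X∖A)={r}, hence cl(A)={p, q, v, u, s, t}
Orbit (k=closure, c=complement):
  1. A     = {p, q, s}
  2. kA    = {p, q, v, u, s, t}
  3. cA    = {r, v, u, t}
  4. ckA   = {r}
  5. kcA   = {r, q, v, u, s, t}
  6. kckA  = {r, u, s, t}
  7. ckcA  = {p}
  8. ckckA = {p, q, v}
  9. kckcA = {p, u, s, t}
  10. ckckcA = {r, q, v}
(closed under both — stop)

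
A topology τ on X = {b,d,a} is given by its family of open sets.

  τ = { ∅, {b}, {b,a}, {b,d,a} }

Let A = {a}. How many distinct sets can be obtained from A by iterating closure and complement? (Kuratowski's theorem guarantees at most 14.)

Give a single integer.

complement {b,d}; its interior {b}; cl(A) = X∖{b} = {d,a}
With k = closure, c = complement:
  1. A     = {a}
  2. kA    = {d,a}
  3. cA    = {b,d}
  4. ckA   = {b}
  5. kcA   = {b,d,a}
  6. ckcA  = ∅
k, c of each give nothing new

6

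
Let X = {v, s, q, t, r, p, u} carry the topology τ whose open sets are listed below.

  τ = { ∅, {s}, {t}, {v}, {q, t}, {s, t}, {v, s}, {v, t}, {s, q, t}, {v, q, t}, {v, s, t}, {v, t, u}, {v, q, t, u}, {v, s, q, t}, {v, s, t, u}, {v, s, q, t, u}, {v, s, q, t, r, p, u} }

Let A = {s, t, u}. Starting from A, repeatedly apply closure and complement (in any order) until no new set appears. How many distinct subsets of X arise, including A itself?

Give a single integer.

8

closure: X∖int(X∖A) = X∖{v} = {s, q, t, r, p, u}
Let k=closure and c=complement:
  1. A     = {s, t, u}
  2. kA    = {s, q, t, r, p, u}
  3. cA    = {v, q, r, p}
  4. ckA   = {v}
  5. kcA   = {v, q, r, p, u}
  6. kckA  = {v, r, p, u}
  7. ckcA  = {s, t}
  8. ckckA = {s, q, t}
— saturated at 8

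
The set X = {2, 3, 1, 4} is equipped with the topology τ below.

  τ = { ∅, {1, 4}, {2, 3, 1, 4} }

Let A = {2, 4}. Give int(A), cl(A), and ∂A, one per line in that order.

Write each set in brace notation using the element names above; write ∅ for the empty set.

interior: largest open inside A is ∅ (from ∅)
cl via duality: int({3, 1}) = ∅, so X∖∅ = {2, 3, 1, 4}
cl∖int = {2, 3, 1, 4}

int(A) = ∅
cl(A)  = {2, 3, 1, 4}
∂A     = {2, 3, 1, 4}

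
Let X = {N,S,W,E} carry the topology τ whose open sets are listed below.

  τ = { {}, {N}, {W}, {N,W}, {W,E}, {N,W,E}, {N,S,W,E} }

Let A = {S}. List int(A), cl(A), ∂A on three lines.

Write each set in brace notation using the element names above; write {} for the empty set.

int(A) = {}
cl(A)  = {S}
∂A     = {S}

interior: largest open inside A is {} (from {})
cl via duality: int({N,W,E}) = {N,W,E}, so X∖{N,W,E} = {S}
cl∖int = {S}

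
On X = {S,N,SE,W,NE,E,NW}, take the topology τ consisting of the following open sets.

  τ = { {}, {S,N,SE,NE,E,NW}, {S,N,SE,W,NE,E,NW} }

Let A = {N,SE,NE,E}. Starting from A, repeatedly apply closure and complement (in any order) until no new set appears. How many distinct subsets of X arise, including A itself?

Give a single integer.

4

closure: X∖int(X∖A) = X∖{} = {S,N,SE,W,NE,E,NW}
Let k=closure and c=complement:
  1. A     = {N,SE,NE,E}
  2. kA    = {S,N,SE,W,NE,E,NW}
  3. cA    = {S,W,NW}
  4. ckA   = {}
— saturated at 4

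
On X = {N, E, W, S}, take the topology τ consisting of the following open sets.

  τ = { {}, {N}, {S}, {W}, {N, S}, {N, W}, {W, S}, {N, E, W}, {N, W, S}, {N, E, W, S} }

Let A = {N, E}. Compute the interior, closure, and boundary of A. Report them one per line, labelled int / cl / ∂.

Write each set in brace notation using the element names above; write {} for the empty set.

U open, U⊆A: {}, {N}. int(A) = ⋃ = {N}
X∖A={W, S}, int(X∖A)={W, S}, hence cl(A)={N, E}
∂A: remove int from cl → {E}

int(A) = {N}
cl(A)  = {N, E}
∂A     = {E}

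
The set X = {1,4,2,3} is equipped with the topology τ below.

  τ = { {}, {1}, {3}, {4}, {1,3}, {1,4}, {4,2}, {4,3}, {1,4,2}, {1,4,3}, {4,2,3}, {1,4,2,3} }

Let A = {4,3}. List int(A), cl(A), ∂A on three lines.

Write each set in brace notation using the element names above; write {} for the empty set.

interior: largest open inside A is {4,3} (from {}, {4}, {3}, {4,3})
cl via duality: int({1,2}) = {1}, so X∖{1} = {4,2,3}
cl∖int = {2}

int(A) = {4,3}
cl(A)  = {4,2,3}
∂A     = {2}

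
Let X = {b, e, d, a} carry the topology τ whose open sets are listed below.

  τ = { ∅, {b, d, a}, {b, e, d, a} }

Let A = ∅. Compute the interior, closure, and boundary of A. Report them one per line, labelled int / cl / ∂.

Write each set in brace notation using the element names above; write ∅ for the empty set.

opens ⊆ A: ∅; union → int = ∅
complement {b, e, d, a}; its interior {b, e, d, a}; cl(A) = X∖{b, e, d, a} = ∅
boundary = ∅ ∖ ∅ = ∅

int(A) = ∅
cl(A)  = ∅
∂A     = ∅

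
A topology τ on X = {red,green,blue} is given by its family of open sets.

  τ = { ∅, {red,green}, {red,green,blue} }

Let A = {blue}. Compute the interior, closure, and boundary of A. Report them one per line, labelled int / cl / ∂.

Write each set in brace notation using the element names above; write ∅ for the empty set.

interior: largest open inside A is ∅ (from ∅)
cl via duality: int({red,green}) = {red,green}, so X∖{red,green} = {blue}
cl∖int = {blue}

int(A) = ∅
cl(A)  = {blue}
∂A     = {blue}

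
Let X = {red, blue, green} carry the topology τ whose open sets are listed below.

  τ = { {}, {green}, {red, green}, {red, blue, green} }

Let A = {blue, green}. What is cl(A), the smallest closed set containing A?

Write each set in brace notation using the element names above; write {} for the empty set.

{red, blue, green}

X∖A={red}, int(X∖A)={}, hence cl(A)={red, blue, green}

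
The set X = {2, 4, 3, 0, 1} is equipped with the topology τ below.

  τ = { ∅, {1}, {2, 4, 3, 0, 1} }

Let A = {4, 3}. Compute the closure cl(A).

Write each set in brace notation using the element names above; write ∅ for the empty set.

{2, 4, 3, 0}

cl via duality: int({2, 0, 1}) = {1}, so X∖{1} = {2, 4, 3, 0}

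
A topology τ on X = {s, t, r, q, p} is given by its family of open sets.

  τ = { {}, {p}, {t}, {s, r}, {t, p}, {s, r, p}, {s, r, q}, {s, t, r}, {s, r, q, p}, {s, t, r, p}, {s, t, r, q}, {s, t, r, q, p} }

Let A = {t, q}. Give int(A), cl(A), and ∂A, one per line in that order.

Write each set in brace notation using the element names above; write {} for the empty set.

int(A) = {t}
cl(A)  = {t, q}
∂A     = {q}

interior: largest open inside A is {t} (from {}, {t})
cl via duality: int({s, r, p}) = {s, r, p}, so X∖{s, r, p} = {t, q}
cl∖int = {q}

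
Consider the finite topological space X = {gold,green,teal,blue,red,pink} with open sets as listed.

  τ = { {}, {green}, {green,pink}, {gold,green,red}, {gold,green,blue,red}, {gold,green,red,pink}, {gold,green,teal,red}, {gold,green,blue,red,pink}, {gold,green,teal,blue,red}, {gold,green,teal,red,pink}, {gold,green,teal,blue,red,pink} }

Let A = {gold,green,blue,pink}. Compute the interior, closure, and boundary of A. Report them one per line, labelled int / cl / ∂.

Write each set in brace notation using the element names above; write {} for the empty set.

int(A) = {green,pink}
cl(A)  = {gold,green,teal,blue,red,pink}
∂A     = {gold,teal,blue,red}

opens ⊆ A: {}, {green}, {green,pink}; union → int = {green,pink}
complement {teal,red}; its interior {}; cl(A) = X∖{} = {gold,green,teal,blue,red,pink}
boundary = {gold,green,teal,blue,red,pink} ∖ {green,pink} = {gold,teal,blue,red}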